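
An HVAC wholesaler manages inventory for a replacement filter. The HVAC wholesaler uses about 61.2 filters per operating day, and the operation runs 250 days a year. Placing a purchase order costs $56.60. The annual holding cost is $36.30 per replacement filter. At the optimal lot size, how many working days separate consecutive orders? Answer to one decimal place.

T ≈ 3.6 days

Annual demand D = 61.2 × 250 = 15,300.
Q* = √(2DS/H) = √(2 × 15,300 × 56.6 / 36.3) ≈ 218.43.
Cycle time = Q*/D × 250 = 218.43 / 15,300 × 250 ≈ 3.569 days.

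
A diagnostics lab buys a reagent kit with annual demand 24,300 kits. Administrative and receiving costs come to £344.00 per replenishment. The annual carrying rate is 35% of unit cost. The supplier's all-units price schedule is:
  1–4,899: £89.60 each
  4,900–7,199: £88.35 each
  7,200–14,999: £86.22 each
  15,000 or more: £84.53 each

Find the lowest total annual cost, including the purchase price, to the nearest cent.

TC* ≈ £2,200,177.36

Holding cost per unit per year at price C is H = 0.35·C.
Evaluate total cost at each tier's feasible EOQ or, if the EOQ is below the tier, at the tier's minimum quantity.
EOQ at £89.60 = 730.1 (feasible in tier 1): TC = 24,300×£89.60 + (24,300/730.1)×344 + (730.1/2)×0.35×£89.60 = £2,200,177.36.
EOQ at £88.35 = 735.3 < 4900, so use break Q=4900: TC = 24,300×£88.35 + (24,300/4900.0)×344 + (4900.0/2)×0.35×£88.35 = £2,224,371.08.
EOQ at £86.22 = 744.3 < 7200, so use break Q=7200: TC = 24,300×£86.22 + (24,300/7200.0)×344 + (7200.0/2)×0.35×£86.22 = £2,204,944.20.
EOQ at £84.53 = 751.7 < 15000, so use break Q=15000: TC = 24,300×£84.53 + (24,300/15000.0)×344 + (15000.0/2)×0.35×£84.53 = £2,276,527.53.
Lowest total cost among the candidates is at Q = 730.1.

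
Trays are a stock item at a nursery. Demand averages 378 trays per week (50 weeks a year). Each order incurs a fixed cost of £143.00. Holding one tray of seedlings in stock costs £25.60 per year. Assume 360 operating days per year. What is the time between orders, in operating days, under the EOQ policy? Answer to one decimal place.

Annual demand D = 378 × 50 = 18,900.
Q* = √(2DS/H) = √(2 × 18,900 × 143 / 25.6) ≈ 459.51.
Cycle time = Q*/D × 360 = 459.51 / 18,900 × 360 ≈ 8.753 days.

T ≈ 8.8 days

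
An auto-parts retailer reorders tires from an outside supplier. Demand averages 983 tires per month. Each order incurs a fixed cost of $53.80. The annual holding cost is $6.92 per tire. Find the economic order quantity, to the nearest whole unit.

Annual demand D = 983 × 12 = 11,796.
EOQ = √(2DS / H) = √(2 × 11,796 × 53.8 / 6.92).
= √(1,269,249.6 / 6.92) = √183,417.5723 ≈ 428.273.

Q* ≈ 428 tires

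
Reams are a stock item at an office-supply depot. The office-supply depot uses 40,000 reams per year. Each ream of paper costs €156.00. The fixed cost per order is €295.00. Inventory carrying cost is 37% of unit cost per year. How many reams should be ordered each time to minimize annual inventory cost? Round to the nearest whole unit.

Holding cost H = 0.37 × €156.00 = €57.7200 per unit per year.
EOQ = √(2DS / H) = √(2 × 40,000 × 295 / 57.72).
= √(23,600,000 / 57.72) = √408,870.4089 ≈ 639.430.

Q* ≈ 639 reams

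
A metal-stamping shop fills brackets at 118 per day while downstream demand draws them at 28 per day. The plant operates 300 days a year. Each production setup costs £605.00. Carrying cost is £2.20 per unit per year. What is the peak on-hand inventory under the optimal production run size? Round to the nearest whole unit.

Annual demand D = 28 × 300 = 8,400.
Production build-up factor (1 − d/p) = 1 − 28/118 = 0.7627.
Q* = √(2DS / (H(1 − d/p))) = √(2 × 8,400 × 605 / (2.2 × 0.7627)).
= √(10,164,000 / 1.678) ≈ 2461.165.
Maximum inventory = Q*(1 − d/p) = 2461.165 × 0.7627 ≈ 1877.160.

I_max ≈ 1,877 brackets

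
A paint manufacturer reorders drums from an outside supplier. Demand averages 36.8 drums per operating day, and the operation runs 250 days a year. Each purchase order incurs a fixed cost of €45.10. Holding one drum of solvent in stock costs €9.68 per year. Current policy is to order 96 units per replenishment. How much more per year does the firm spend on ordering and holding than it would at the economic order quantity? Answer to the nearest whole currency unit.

Extra cost ≈ €1,952 per year

Annual demand D = 36.8 × 250 = 9,200.
EOQ = √(2DS/H) = √(2 × 9,200 × 45.1 / 9.68) ≈ 292.79.
Cost at Q* = (D/Q*)S + (Q*/2)H = √(2DSH) ≈ €2,834.23.
Cost at Q = 96: (9,200/96)×45.1 + (96/2)×9.68 = €4,322.08 + €464.64 = €4,786.72.
Excess = €4,786.72 − €2,834.23 = €1,952.49.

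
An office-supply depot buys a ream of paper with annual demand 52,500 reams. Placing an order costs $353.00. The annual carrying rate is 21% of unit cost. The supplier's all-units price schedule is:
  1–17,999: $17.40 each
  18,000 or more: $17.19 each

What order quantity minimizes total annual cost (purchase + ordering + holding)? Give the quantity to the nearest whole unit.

Holding cost per unit per year at price C is H = 0.21·C.
Evaluate total cost at each tier's feasible EOQ or, if the EOQ is below the tier, at the tier's minimum quantity.
EOQ at $17.40 = 3184.9 (feasible in tier 1): TC = 52,500×$17.40 + (52,500/3184.9)×353 + (3184.9/2)×0.21×$17.40 = $925,137.68.
EOQ at $17.19 = 3204.3 < 18000, so use break Q=18000: TC = 52,500×$17.19 + (52,500/18000.0)×353 + (18000.0/2)×0.21×$17.19 = $935,993.68.
Lowest total cost is $925,137.68 at Q = 3184.9.

Q* ≈ 3,185 reams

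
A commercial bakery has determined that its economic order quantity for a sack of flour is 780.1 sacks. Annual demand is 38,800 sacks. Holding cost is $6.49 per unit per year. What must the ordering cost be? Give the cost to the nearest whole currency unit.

S ≈ $51

Invert the EOQ relation Q*² = 2DS/H.
From Q* = √(2DS/H): S = Q*²H / (2D) = 780.1² × 6.49 / (2 × 38,800) = 50.8960.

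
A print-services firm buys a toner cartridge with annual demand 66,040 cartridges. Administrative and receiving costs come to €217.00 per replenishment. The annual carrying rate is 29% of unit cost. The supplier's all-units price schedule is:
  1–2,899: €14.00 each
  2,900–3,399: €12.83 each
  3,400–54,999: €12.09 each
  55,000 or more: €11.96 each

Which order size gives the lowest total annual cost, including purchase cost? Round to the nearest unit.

Holding cost per unit per year at price C is H = 0.29·C.
Candidates are each tier's EOQ (if it falls in that tier) and each price-break quantity.
EOQ at €14.00 = 2657.0 (feasible in tier 1): TC = 66,040×€14.00 + (66,040/2657.0)×217 + (2657.0/2)×0.29×€14.00 = €935,347.27.
EOQ at €12.83 = 2775.5 < 2900, so use break Q=2900: TC = 66,040×€12.83 + (66,040/2900.0)×217 + (2900.0/2)×0.29×€12.83 = €857,629.83.
EOQ at €12.09 = 2859.1 < 3400, so use break Q=3400: TC = 66,040×€12.09 + (66,040/3400.0)×217 + (3400.0/2)×0.29×€12.09 = €808,598.88.
EOQ at €11.96 = 2874.6 < 55000, so use break Q=55000: TC = 66,040×€11.96 + (66,040/55000.0)×217 + (55000.0/2)×0.29×€11.96 = €885,479.96.
Lowest total cost is €808,598.88 at Q = 3400.0.

Q* ≈ 3,400 cartridges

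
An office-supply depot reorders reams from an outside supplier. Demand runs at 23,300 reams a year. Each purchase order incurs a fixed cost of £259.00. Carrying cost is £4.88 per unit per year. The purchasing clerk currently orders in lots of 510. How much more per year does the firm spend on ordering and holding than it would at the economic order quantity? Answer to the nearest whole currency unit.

EOQ = √(2DS/H) = √(2 × 23,300 × 259 / 4.88) ≈ 1572.65.
Cost at Q* = (D/Q*)S + (Q*/2)H = √(2DSH) ≈ £7,674.55.
Cost at Q = 510: (23,300/510)×259 + (510/2)×4.88 = £11,832.75 + £1,244.40 = £13,077.15.
Excess = £13,077.15 − £7,674.55 = £5,402.60.

Extra cost ≈ £5,403 per year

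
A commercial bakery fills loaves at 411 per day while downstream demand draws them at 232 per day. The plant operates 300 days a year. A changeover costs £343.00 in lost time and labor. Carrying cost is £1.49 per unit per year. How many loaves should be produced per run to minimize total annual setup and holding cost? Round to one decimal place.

Annual demand D = 232 × 300 = 69,600.
Production build-up factor (1 − d/p) = 1 − 232/411 = 0.4355.
Q* = √(2DS / (H(1 − d/p))) = √(2 × 69,600 × 343 / (1.49 × 0.4355)).
= √(47,745,600 / 0.6489) ≈ 8577.642.

Q* ≈ 8,577.6 loaves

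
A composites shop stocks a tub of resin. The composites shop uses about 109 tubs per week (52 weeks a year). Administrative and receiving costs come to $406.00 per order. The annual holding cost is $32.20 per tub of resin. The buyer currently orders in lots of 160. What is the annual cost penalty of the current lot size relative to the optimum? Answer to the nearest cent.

Extra cost ≈ $4,784.90 per year

Annual demand D = 109 × 52 = 5,668.
EOQ = √(2DS/H) = √(2 × 5,668 × 406 / 32.2) ≈ 378.06.
Cost at Q* = (D/Q*)S + (Q*/2)H = √(2DSH) ≈ $12,173.65.
Cost at Q = 160: (5,668/160)×406 + (160/2)×32.2 = $14,382.55 + $2,576.00 = $16,958.55.
Excess = $16,958.55 − $12,173.65 = $4,784.90.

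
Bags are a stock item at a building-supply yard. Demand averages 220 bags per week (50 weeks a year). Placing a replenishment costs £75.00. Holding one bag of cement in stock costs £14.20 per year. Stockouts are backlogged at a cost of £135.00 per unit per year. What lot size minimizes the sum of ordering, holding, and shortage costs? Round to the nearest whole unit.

Annual demand D = 220 × 50 = 11,000.
With planned backorders, Q* = √(2DS/H) · √((H+B)/B).
√(2DS/H) = √(2 × 11,000 × 75 / 14.2) = 340.877.
√((H+B)/B) = √((14.2+135)/135) = 1.0513.
Q* ≈ 358.357.

Q* ≈ 358 bags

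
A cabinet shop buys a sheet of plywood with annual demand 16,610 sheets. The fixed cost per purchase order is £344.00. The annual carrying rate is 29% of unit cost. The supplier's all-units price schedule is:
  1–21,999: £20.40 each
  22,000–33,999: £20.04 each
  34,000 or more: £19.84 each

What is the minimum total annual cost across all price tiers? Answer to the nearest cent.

Holding cost per unit per year at price C is H = 0.29·C.
For each price level, check whether its EOQ is feasible; otherwise the best quantity at that price is the breakpoint.
EOQ at £20.40 = 1389.8 (feasible in tier 1): TC = 16,610×£20.40 + (16,610/1389.8)×344 + (1389.8/2)×0.29×£20.40 = £347,066.30.
EOQ at £20.04 = 1402.3 < 22000, so use break Q=22000: TC = 16,610×£20.04 + (16,610/22000.0)×344 + (22000.0/2)×0.29×£20.04 = £397,051.72.
EOQ at £19.84 = 1409.3 < 34000, so use break Q=34000: TC = 16,610×£19.84 + (16,610/34000.0)×344 + (34000.0/2)×0.29×£19.84 = £427,521.65.
Lowest total cost among the candidates is at Q = 1389.8.

TC* ≈ £347,066.30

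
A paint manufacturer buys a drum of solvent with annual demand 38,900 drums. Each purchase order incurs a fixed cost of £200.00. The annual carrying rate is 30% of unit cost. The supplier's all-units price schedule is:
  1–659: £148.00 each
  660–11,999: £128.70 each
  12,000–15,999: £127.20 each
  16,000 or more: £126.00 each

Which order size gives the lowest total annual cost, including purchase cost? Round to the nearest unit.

Q* ≈ 660 drums

Holding cost per unit per year at price C is H = 0.30·C.
Candidates are each tier's EOQ (if it falls in that tier) and each price-break quantity.
EOQ at £148.00 = 592.0 (feasible in tier 1): TC = 38,900×£148.00 + (38,900/592.0)×200 + (592.0/2)×0.30×£148.00 = £5,783,484.29.
EOQ at £128.70 = 634.8 < 660, so use break Q=660: TC = 38,900×£128.70 + (38,900/660.0)×200 + (660.0/2)×0.30×£128.70 = £5,030,959.18.
EOQ at £127.20 = 638.6 < 12000, so use break Q=12000: TC = 38,900×£127.20 + (38,900/12000.0)×200 + (12000.0/2)×0.30×£127.20 = £5,177,688.33.
EOQ at £126.00 = 641.6 < 16000, so use break Q=16000: TC = 38,900×£126.00 + (38,900/16000.0)×200 + (16000.0/2)×0.30×£126.00 = £5,204,286.25.
Lowest total cost is £5,030,959.18 at Q = 660.0.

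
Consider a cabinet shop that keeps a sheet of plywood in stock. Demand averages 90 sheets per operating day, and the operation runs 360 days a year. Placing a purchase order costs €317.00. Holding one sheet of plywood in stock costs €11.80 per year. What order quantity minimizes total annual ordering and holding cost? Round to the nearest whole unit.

Q* ≈ 1,319 sheets

Annual demand D = 90 × 360 = 32,400.
EOQ = √(2DS / H) = √(2 × 32,400 × 317 / 11.8).
= √(20,541,600 / 11.8) = √1,740,813.5593 ≈ 1319.399.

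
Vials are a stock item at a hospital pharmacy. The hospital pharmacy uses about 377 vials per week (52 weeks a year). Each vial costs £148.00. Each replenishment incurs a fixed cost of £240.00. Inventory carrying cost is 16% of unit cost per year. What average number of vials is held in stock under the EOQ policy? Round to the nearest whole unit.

Average inventory ≈ 315 vials

Annual demand D = 377 × 52 = 19,604.
Holding cost H = 0.16 × £148.00 = £23.6800 per unit per year.
Q* = √(2DS/H) = √(2 × 19,604 × 240 / 23.68) ≈ 630.38.
Average inventory = Q*/2 ≈ 630.38 / 2 = 315.190.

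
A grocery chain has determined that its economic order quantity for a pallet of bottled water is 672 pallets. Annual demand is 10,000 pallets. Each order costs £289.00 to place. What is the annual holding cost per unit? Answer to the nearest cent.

H ≈ £12.80

Squaring Q* = √(2DS/H) gives Q*² = 2DS/H.
From Q* = √(2DS/H): H = 2DS / Q*² = 2 × 10,000 × 289 / 672² = 12.7994.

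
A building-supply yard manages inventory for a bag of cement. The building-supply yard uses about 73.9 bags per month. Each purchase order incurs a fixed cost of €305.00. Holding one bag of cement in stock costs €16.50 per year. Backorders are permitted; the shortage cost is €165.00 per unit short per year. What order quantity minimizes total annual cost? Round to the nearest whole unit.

Annual demand D = 73.9 × 12 = 886.8.
With planned backorders, Q* = √(2DS/H) · √((H+B)/B).
√(2DS/H) = √(2 × 886.8 × 305 / 16.5) = 181.066.
√((H+B)/B) = √((16.5+165)/165) = 1.0488.
Q* ≈ 189.903.

Q* ≈ 190 bags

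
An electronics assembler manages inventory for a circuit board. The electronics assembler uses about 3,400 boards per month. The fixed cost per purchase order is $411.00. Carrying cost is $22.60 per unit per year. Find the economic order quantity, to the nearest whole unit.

Q* ≈ 1,218 boards

Annual demand D = 3,400 × 12 = 40,800.
EOQ = √(2DS / H) = √(2 × 40,800 × 411 / 22.6).
= √(33,537,600 / 22.6) = √1,483,964.6018 ≈ 1218.181.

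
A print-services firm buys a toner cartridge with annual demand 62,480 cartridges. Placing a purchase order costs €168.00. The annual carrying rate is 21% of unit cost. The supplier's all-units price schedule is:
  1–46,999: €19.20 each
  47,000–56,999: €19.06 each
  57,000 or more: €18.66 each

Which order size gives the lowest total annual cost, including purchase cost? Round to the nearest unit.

Holding cost per unit per year at price C is H = 0.21·C.
Candidates are each tier's EOQ (if it falls in that tier) and each price-break quantity.
EOQ at €19.20 = 2281.8 (feasible in tier 1): TC = 62,480×€19.20 + (62,480/2281.8)×168 + (2281.8/2)×0.21×€19.20 = €1,208,816.27.
EOQ at €19.06 = 2290.2 < 47000, so use break Q=47000: TC = 62,480×€19.06 + (62,480/47000.0)×168 + (47000.0/2)×0.21×€19.06 = €1,285,153.23.
EOQ at €18.66 = 2314.6 < 57000, so use break Q=57000: TC = 62,480×€18.66 + (62,480/57000.0)×168 + (57000.0/2)×0.21×€18.66 = €1,277,741.05.
Lowest total cost is €1,208,816.27 at Q = 2281.8.

Q* ≈ 2,282 cartridges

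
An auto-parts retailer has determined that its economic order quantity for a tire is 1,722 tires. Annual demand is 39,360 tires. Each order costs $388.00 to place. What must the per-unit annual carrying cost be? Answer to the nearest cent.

H ≈ $10.30

The basic EOQ model gives Q* = √(2DS/H); rearrange for the unknown.
From Q* = √(2DS/H): H = 2DS / Q*² = 2 × 39,360 × 388 / 1,722² = 10.3003.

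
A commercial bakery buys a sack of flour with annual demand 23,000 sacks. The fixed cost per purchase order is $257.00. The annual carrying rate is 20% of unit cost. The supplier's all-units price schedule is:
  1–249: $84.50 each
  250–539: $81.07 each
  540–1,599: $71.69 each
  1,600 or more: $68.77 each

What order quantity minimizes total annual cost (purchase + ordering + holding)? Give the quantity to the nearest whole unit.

Q* ≈ 1,600 sacks

Holding cost per unit per year at price C is H = 0.20·C.
Evaluate total cost at each tier's feasible EOQ or, if the EOQ is below the tier, at the tier's minimum quantity.
Tier 1 ($84.50): EOQ = 836.4 exceeds tier's upper bound 249, so this tier is dominated.
Tier 2 ($81.07): EOQ = 853.9 exceeds tier's upper bound 539, so this tier is dominated.
EOQ at $71.69 = 908.0 (feasible in tier 3): TC = 23,000×$71.69 + (23,000/908.0)×257 + (908.0/2)×0.20×$71.69 = $1,661,889.36.
EOQ at $68.77 = 927.1 < 1600, so use break Q=1600: TC = 23,000×$68.77 + (23,000/1600.0)×257 + (1600.0/2)×0.20×$68.77 = $1,596,407.57.
Lowest total cost is $1,596,407.57 at Q = 1600.0.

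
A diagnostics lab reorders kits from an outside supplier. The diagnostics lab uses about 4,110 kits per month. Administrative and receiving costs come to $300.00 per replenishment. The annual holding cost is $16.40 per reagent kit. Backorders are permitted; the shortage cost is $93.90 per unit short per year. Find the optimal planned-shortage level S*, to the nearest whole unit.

Annual demand D = 4,110 × 12 = 49,320.
With planned backorders, Q* = √(2DS/H) · √((H+B)/B).
√(2DS/H) = √(2 × 49,320 × 300 / 16.4) = 1343.276.
√((H+B)/B) = √((16.4+93.9)/93.9) = 1.0838.
Q* ≈ 1455.862.
S* = Q* · H/(H+B) = 1455.862 × 16.4/110.3 ≈ 216.465.

S* ≈ 216 kits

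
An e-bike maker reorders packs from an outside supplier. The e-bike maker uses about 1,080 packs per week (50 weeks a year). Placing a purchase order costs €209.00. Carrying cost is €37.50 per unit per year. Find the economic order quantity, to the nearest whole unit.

Q* ≈ 776 packs

Annual demand D = 1,080 × 50 = 54,000.
EOQ = √(2DS / H) = √(2 × 54,000 × 209 / 37.5).
= √(22,572,000 / 37.5) = √601,920 ≈ 775.835.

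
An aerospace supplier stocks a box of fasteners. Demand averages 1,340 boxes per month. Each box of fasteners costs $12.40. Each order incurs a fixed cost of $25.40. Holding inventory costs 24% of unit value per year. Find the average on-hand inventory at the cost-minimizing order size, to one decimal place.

Average inventory ≈ 262.0 boxes

Annual demand D = 1,340 × 12 = 16,080.
Holding cost H = 0.24 × $12.40 = $2.9760 per unit per year.
EOQ = √(2DS/H) = √(2 × 16,080 × 25.4 / 2.976) ≈ 523.91.
Average inventory = Q*/2 ≈ 523.91 / 2 = 261.956.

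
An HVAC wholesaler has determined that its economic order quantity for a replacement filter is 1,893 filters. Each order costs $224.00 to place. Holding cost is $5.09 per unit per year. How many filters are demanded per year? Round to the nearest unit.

The basic EOQ model gives Q* = √(2DS/H); rearrange for the unknown.
From Q* = √(2DS/H): D = Q*²H / (2S) = 1,893² × 5.09 / (2 × 224) = 40713.740.

D ≈ 40,714 filters per year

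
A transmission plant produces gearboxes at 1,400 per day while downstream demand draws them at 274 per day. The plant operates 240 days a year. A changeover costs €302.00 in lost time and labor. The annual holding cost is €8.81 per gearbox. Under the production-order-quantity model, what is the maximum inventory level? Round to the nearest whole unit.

I_max ≈ 1,904 gearboxes

Annual demand D = 274 × 240 = 65,760.
Production build-up factor (1 − d/p) = 1 − 274/1,400 = 0.8043.
Q* = √(2DS / (H(1 − d/p))) = √(2 × 65,760 × 302 / (8.81 × 0.8043)).
= √(39,719,040 / 7.0858) ≈ 2367.589.
Maximum inventory = Q*(1 − d/p) = 2367.589 × 0.8043 ≈ 1904.218.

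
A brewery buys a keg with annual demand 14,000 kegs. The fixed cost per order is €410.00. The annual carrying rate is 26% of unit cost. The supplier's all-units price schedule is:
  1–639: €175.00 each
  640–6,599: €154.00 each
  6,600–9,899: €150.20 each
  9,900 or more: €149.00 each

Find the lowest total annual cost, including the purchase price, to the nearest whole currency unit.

Holding cost per unit per year at price C is H = 0.26·C.
Candidates are each tier's EOQ (if it falls in that tier) and each price-break quantity.
EOQ at €175.00 = 502.3 (feasible in tier 1): TC = 14,000×€175.00 + (14,000/502.3)×410 + (502.3/2)×0.26×€175.00 = €2,472,854.76.
EOQ at €154.00 = 535.5 < 640, so use break Q=640: TC = 14,000×€154.00 + (14,000/640.0)×410 + (640.0/2)×0.26×€154.00 = €2,177,781.55.
EOQ at €150.20 = 542.2 < 6600, so use break Q=6600: TC = 14,000×€150.20 + (14,000/6600.0)×410 + (6600.0/2)×0.26×€150.20 = €2,232,541.30.
EOQ at €149.00 = 544.4 < 9900, so use break Q=9900: TC = 14,000×€149.00 + (14,000/9900.0)×410 + (9900.0/2)×0.26×€149.00 = €2,278,342.80.
Lowest total cost among the candidates is at Q = 640.0.

TC* ≈ €2,177,782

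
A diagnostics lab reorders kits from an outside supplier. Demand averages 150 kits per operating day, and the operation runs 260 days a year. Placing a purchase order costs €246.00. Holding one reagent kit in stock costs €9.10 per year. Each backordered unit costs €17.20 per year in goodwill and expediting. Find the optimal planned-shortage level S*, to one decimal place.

S* ≈ 621.3 kits

Annual demand D = 150 × 260 = 39,000.
With planned backorders, Q* = √(2DS/H) · √((H+B)/B).
√(2DS/H) = √(2 × 39,000 × 246 / 9.1) = 1452.092.
√((H+B)/B) = √((9.1+17.2)/17.2) = 1.2366.
Q* ≈ 1795.593.
S* = Q* · H/(H+B) = 1795.593 × 9.1/26.3 ≈ 621.289.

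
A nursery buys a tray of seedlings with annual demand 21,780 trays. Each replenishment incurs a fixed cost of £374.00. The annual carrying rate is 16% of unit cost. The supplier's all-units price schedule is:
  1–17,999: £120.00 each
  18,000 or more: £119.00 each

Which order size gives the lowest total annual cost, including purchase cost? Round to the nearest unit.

Holding cost per unit per year at price C is H = 0.16·C.
For each price level, check whether its EOQ is feasible; otherwise the best quantity at that price is the breakpoint.
EOQ at £120.00 = 921.1 (feasible in tier 1): TC = 21,780×£120.00 + (21,780/921.1)×374 + (921.1/2)×0.16×£120.00 = £2,631,286.03.
EOQ at £119.00 = 925.0 < 18000, so use break Q=18000: TC = 21,780×£119.00 + (21,780/18000.0)×374 + (18000.0/2)×0.16×£119.00 = £2,763,632.54.
Lowest total cost is £2,631,286.03 at Q = 921.1.

Q* ≈ 921 trays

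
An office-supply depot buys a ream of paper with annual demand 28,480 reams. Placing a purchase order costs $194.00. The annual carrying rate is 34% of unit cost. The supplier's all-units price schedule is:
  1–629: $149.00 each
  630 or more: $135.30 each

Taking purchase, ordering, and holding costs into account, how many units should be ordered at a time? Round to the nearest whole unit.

Holding cost per unit per year at price C is H = 0.34·C.
For each price level, check whether its EOQ is feasible; otherwise the best quantity at that price is the breakpoint.
EOQ at $149.00 = 467.0 (feasible in tier 1): TC = 28,480×$149.00 + (28,480/467.0)×194 + (467.0/2)×0.34×$149.00 = $4,267,180.20.
EOQ at $135.30 = 490.1 < 630, so use break Q=630: TC = 28,480×$135.30 + (28,480/630.0)×194 + (630.0/2)×0.34×$135.30 = $3,876,604.66.
Lowest total cost is $3,876,604.66 at Q = 630.0.

Q* ≈ 630 reams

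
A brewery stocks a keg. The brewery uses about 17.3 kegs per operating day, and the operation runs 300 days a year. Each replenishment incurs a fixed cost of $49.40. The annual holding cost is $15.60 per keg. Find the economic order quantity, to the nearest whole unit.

Annual demand D = 17.3 × 300 = 5,190.
EOQ = √(2DS / H) = √(2 × 5,190 × 49.4 / 15.6).
= √(512,772 / 15.6) = √32,870 ≈ 181.301.

Q* ≈ 181 kegs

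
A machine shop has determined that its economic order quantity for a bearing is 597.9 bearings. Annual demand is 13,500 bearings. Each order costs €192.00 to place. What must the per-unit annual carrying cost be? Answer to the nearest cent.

H ≈ €14.50

Invert the EOQ relation Q*² = 2DS/H.
From Q* = √(2DS/H): H = 2DS / Q*² = 2 × 13,500 × 192 / 597.9² = 14.5013.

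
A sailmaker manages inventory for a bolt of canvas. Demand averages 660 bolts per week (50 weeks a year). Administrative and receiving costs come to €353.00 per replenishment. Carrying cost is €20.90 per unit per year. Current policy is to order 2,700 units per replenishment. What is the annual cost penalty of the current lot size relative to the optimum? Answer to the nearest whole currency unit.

Extra cost ≈ €10,463 per year

Annual demand D = 660 × 50 = 33,000.
EOQ = √(2DS/H) = √(2 × 33,000 × 353 / 20.9) ≈ 1055.81.
Cost at Q* = (D/Q*)S + (Q*/2)H = √(2DSH) ≈ €22,066.45.
Cost at Q = 2,700: (33,000/2,700)×353 + (2,700/2)×20.9 = €4,314.44 + €28,215.00 = €32,529.44.
Excess = €32,529.44 − €22,066.45 = €10,462.99.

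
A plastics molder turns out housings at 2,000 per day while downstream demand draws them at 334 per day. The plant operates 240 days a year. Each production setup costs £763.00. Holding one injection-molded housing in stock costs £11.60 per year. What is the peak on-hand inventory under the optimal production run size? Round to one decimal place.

Annual demand D = 334 × 240 = 80,160.
Production build-up factor (1 − d/p) = 1 − 334/2,000 = 0.8330.
Q* = √(2DS / (H(1 − d/p))) = √(2 × 80,160 × 763 / (11.6 × 0.8330)).
= √(122,324,160 / 9.6628) ≈ 3557.989.
Maximum inventory = Q*(1 − d/p) = 3557.989 × 0.8330 ≈ 2963.805.

I_max ≈ 2,963.8 housings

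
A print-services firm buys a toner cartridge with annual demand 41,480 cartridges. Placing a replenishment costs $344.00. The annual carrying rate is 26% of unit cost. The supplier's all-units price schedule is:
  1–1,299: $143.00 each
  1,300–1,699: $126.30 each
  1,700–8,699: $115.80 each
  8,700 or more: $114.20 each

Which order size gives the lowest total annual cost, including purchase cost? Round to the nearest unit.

Holding cost per unit per year at price C is H = 0.26·C.
Candidates are each tier's EOQ (if it falls in that tier) and each price-break quantity.
EOQ at $143.00 = 876.1 (feasible in tier 1): TC = 41,480×$143.00 + (41,480/876.1)×344 + (876.1/2)×0.26×$143.00 = $5,964,213.79.
EOQ at $126.30 = 932.2 < 1300, so use break Q=1300: TC = 41,480×$126.30 + (41,480/1300.0)×344 + (1300.0/2)×0.26×$126.30 = $5,271,244.95.
EOQ at $115.80 = 973.6 < 1700, so use break Q=1700: TC = 41,480×$115.80 + (41,480/1700.0)×344 + (1700.0/2)×0.26×$115.80 = $4,837,369.40.
EOQ at $114.20 = 980.4 < 8700, so use break Q=8700: TC = 41,480×$114.20 + (41,480/8700.0)×344 + (8700.0/2)×0.26×$114.20 = $4,867,816.33.
Lowest total cost is $4,837,369.40 at Q = 1700.0.

Q* ≈ 1,700 cartridges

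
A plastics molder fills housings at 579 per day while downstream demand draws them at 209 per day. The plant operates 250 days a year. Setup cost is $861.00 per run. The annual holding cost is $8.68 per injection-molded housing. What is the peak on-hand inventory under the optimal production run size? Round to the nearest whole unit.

I_max ≈ 2,574 housings

Annual demand D = 209 × 250 = 52,250.
Production build-up factor (1 − d/p) = 1 − 209/579 = 0.6390.
Q* = √(2DS / (H(1 − d/p))) = √(2 × 52,250 × 861 / (8.68 × 0.6390)).
= √(89,974,500 / 5.5468) ≈ 4027.525.
Maximum inventory = Q*(1 − d/p) = 4027.525 × 0.6390 ≈ 2573.721.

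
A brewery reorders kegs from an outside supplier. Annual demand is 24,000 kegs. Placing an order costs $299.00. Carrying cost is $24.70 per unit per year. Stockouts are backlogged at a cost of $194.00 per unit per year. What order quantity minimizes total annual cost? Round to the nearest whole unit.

Q* ≈ 809 kegs

With planned backorders, Q* = √(2DS/H) · √((H+B)/B).
√(2DS/H) = √(2 × 24,000 × 299 / 24.7) = 762.268.
√((H+B)/B) = √((24.7+194)/194) = 1.0618.
Q* ≈ 809.340.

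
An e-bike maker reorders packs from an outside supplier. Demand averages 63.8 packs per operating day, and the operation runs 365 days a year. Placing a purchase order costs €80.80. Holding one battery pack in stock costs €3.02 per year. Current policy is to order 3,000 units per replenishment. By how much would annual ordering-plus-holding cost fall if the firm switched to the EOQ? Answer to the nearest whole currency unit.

Extra cost ≈ €1,786 per year

Annual demand D = 63.8 × 365 = 23,287.
EOQ = √(2DS/H) = √(2 × 23,287 × 80.8 / 3.02) ≈ 1116.28.
Cost at Q* = (D/Q*)S + (Q*/2)H = √(2DSH) ≈ €3,371.17.
Cost at Q = 3,000: (23,287/3,000)×80.8 + (3,000/2)×3.02 = €627.20 + €4,530.00 = €5,157.20.
Excess = €5,157.20 − €3,371.17 = €1,786.02.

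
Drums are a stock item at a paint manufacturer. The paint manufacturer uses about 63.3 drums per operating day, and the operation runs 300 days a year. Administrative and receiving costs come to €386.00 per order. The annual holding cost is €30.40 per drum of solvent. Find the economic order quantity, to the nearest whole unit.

Q* ≈ 694 drums

Annual demand D = 63.3 × 300 = 18,990.
EOQ = √(2DS / H) = √(2 × 18,990 × 386 / 30.4).
= √(14,660,280 / 30.4) = √482,246.0526 ≈ 694.439.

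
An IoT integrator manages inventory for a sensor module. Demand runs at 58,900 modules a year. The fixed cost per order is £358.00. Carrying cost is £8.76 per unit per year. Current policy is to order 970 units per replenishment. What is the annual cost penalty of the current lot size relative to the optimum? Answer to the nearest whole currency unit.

EOQ = √(2DS/H) = √(2 × 58,900 × 358 / 8.76) ≈ 2194.13.
Cost at Q* = (D/Q*)S + (Q*/2)H = √(2DSH) ≈ £19,220.57.
Cost at Q = 970: (58,900/970)×358 + (970/2)×8.76 = £21,738.35 + £4,248.60 = £25,986.95.
Excess = £25,986.95 − £19,220.57 = £6,766.38.

Extra cost ≈ £6,766 per year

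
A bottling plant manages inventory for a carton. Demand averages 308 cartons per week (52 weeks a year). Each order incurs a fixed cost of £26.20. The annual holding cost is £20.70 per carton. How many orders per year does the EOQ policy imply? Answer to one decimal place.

Annual demand D = 308 × 52 = 16,016.
The optimal lot size = √(2DS/H) = √(2 × 16,016 × 26.2 / 20.7) ≈ 201.35.
Orders per year = D / Q* = 16,016 / 201.35 ≈ 79.542.

N ≈ 79.5 orders per year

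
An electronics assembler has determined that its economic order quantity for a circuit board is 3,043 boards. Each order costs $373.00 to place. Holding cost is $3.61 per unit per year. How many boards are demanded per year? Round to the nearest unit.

D ≈ 44,810 boards per year

The basic EOQ model gives Q* = √(2DS/H); rearrange for the unknown.
From Q* = √(2DS/H): D = Q*²H / (2S) = 3,043² × 3.61 / (2 × 373) = 44809.725.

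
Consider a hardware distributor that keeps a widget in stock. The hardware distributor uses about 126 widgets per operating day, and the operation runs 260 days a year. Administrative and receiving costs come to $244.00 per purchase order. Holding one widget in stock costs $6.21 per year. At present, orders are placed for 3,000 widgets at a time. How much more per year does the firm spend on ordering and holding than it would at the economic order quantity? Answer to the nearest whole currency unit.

Annual demand D = 126 × 260 = 32,760.
EOQ = √(2DS/H) = √(2 × 32,760 × 244 / 6.21) ≈ 1604.49.
Cost at Q* = (D/Q*)S + (Q*/2)H = √(2DSH) ≈ $9,963.86.
Cost at Q = 3,000: (32,760/3,000)×244 + (3,000/2)×6.21 = $2,664.48 + $9,315.00 = $11,979.48.
Excess = $11,979.48 − $9,963.86 = $2,015.62.

Extra cost ≈ $2,016 per year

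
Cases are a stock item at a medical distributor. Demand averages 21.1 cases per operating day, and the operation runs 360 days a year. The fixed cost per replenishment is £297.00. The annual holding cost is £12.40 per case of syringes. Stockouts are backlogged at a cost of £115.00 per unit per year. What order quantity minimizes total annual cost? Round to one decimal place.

Q* ≈ 634.9 cases

Annual demand D = 21.1 × 360 = 7,596.
With planned backorders, Q* = √(2DS/H) · √((H+B)/B).
√(2DS/H) = √(2 × 7,596 × 297 / 12.4) = 603.219.
√((H+B)/B) = √((12.4+115)/115) = 1.0525.
Q* ≈ 634.908.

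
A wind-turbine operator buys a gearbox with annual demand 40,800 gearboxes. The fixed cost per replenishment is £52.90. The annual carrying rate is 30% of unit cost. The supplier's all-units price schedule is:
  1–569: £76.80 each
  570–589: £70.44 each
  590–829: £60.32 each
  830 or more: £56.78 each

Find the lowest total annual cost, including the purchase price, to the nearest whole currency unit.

TC* ≈ £2,326,293

Holding cost per unit per year at price C is H = 0.30·C.
For each price level, check whether its EOQ is feasible; otherwise the best quantity at that price is the breakpoint.
EOQ at £76.80 = 432.8 (feasible in tier 1): TC = 40,800×£76.80 + (40,800/432.8)×52.9 + (432.8/2)×0.30×£76.80 = £3,143,412.73.
EOQ at £70.44 = 452.0 < 570, so use break Q=570: TC = 40,800×£70.44 + (40,800/570.0)×52.9 + (570.0/2)×0.30×£70.44 = £2,883,761.15.
EOQ at £60.32 = 488.4 < 590, so use break Q=590: TC = 40,800×£60.32 + (40,800/590.0)×52.9 + (590.0/2)×0.30×£60.32 = £2,470,052.49.
EOQ at £56.78 = 503.4 < 830, so use break Q=830: TC = 40,800×£56.78 + (40,800/830.0)×52.9 + (830.0/2)×0.30×£56.78 = £2,326,293.50.
Lowest total cost among the candidates is at Q = 830.0.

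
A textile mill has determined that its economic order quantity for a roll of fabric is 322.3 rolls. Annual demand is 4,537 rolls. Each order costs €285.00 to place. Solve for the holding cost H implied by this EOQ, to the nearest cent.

H ≈ €24.90

The basic EOQ model gives Q* = √(2DS/H); rearrange for the unknown.
From Q* = √(2DS/H): H = 2DS / Q*² = 2 × 4,537 × 285 / 322.3² = 24.8956.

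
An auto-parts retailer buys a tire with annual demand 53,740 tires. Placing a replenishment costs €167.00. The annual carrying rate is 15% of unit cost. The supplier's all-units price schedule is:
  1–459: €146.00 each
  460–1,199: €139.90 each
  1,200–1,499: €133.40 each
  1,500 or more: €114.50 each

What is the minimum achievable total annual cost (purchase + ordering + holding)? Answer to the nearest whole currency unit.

TC* ≈ €6,172,094

Holding cost per unit per year at price C is H = 0.15·C.
For each price level, check whether its EOQ is feasible; otherwise the best quantity at that price is the breakpoint.
Tier 1 (€146.00): EOQ = 905.3 exceeds tier's upper bound 459, so this tier is dominated.
EOQ at €139.90 = 924.8 (feasible in tier 2): TC = 53,740×€139.90 + (53,740/924.8)×167 + (924.8/2)×0.15×€139.90 = €7,537,633.81.
EOQ at €133.40 = 947.1 < 1200, so use break Q=1200: TC = 53,740×€133.40 + (53,740/1200.0)×167 + (1200.0/2)×0.15×€133.40 = €7,188,400.82.
EOQ at €114.50 = 1022.3 < 1500, so use break Q=1500: TC = 53,740×€114.50 + (53,740/1500.0)×167 + (1500.0/2)×0.15×€114.50 = €6,172,094.30.
Lowest total cost among the candidates is at Q = 1500.0.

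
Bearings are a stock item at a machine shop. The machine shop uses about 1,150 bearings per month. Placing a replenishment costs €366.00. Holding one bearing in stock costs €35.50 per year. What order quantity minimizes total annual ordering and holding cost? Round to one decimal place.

Annual demand D = 1,150 × 12 = 13,800.
EOQ = √(2DS / H) = √(2 × 13,800 × 366 / 35.5).
= √(10,101,600 / 35.5) = √284,552.1127 ≈ 533.434.

Q* ≈ 533.4 bearings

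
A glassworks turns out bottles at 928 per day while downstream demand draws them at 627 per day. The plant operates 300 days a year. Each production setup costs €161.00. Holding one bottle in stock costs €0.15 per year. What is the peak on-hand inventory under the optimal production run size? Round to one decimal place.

Annual demand D = 627 × 300 = 188,100.
Production build-up factor (1 − d/p) = 1 − 627/928 = 0.3244.
Q* = √(2DS / (H(1 − d/p))) = √(2 × 188,100 × 161 / (0.15 × 0.3244)).
= √(60,568,200 / 0.0487) ≈ 35283.158.
Maximum inventory = Q*(1 − d/p) = 35283.158 × 0.3244 ≈ 11444.214.

I_max ≈ 11,444.2 bottles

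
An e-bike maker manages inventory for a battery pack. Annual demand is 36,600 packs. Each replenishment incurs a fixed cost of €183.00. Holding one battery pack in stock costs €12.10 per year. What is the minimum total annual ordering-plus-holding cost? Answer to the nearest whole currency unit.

TC* ≈ €12,731

Q* = √(2DS/H) = √(2 × 36,600 × 183 / 12.1) ≈ 1052.18.
At Q*, ordering cost (D/Q*)S equals holding cost (Q*/2)H, each = √(DSH/2).
Minimum total = √(2DSH) = √(2 × 36,600 × 183 × 12.1) ≈ 12731.330.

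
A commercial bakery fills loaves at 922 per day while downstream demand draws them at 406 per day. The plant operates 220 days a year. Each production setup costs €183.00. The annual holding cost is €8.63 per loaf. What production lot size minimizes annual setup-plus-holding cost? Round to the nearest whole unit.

Annual demand D = 406 × 220 = 89,320.
Production build-up factor (1 − d/p) = 1 − 406/922 = 0.5597.
Q* = √(2DS / (H(1 − d/p))) = √(2 × 89,320 × 183 / (8.63 × 0.5597)).
= √(32,691,120 / 4.8298) ≈ 2601.657.

Q* ≈ 2,602 loaves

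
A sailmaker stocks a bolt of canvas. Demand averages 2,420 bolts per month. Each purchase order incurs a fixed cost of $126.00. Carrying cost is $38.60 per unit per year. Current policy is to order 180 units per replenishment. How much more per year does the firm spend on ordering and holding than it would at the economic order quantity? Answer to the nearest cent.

Annual demand D = 2,420 × 12 = 29,040.
EOQ = √(2DS/H) = √(2 × 29,040 × 126 / 38.6) ≈ 435.42.
Cost at Q* = (D/Q*)S + (Q*/2)H = √(2DSH) ≈ $16,807.08.
Cost at Q = 180: (29,040/180)×126 + (180/2)×38.6 = $20,328.00 + $3,474.00 = $23,802.00.
Excess = $23,802.00 − $16,807.08 = $6,994.92.

Extra cost ≈ $6,994.92 per year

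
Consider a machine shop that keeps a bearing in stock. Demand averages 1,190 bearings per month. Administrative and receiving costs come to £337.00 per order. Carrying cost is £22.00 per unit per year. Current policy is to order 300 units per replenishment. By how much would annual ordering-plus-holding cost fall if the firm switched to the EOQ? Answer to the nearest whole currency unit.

Extra cost ≈ £4,790 per year

Annual demand D = 1,190 × 12 = 14,280.
EOQ = √(2DS/H) = √(2 × 14,280 × 337 / 22) ≈ 661.43.
Cost at Q* = (D/Q*)S + (Q*/2)H = √(2DSH) ≈ £14,551.42.
Cost at Q = 300: (14,280/300)×337 + (300/2)×22 = £16,041.20 + £3,300.00 = £19,341.20.
Excess = £19,341.20 − £14,551.42 = £4,789.78.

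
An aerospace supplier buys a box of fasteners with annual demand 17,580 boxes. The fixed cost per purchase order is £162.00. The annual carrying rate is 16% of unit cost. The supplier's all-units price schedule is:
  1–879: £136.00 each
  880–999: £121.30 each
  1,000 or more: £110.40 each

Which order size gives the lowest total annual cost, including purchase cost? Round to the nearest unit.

Holding cost per unit per year at price C is H = 0.16·C.
For each price level, check whether its EOQ is feasible; otherwise the best quantity at that price is the breakpoint.
EOQ at £136.00 = 511.6 (feasible in tier 1): TC = 17,580×£136.00 + (17,580/511.6)×162 + (511.6/2)×0.16×£136.00 = £2,402,012.98.
EOQ at £121.30 = 541.7 < 880, so use break Q=880: TC = 17,580×£121.30 + (17,580/880.0)×162 + (880.0/2)×0.16×£121.30 = £2,144,229.84.
EOQ at £110.40 = 567.9 < 1000, so use break Q=1000: TC = 17,580×£110.40 + (17,580/1000.0)×162 + (1000.0/2)×0.16×£110.40 = £1,952,511.96.
Lowest total cost is £1,952,511.96 at Q = 1000.0.

Q* ≈ 1,000 boxes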